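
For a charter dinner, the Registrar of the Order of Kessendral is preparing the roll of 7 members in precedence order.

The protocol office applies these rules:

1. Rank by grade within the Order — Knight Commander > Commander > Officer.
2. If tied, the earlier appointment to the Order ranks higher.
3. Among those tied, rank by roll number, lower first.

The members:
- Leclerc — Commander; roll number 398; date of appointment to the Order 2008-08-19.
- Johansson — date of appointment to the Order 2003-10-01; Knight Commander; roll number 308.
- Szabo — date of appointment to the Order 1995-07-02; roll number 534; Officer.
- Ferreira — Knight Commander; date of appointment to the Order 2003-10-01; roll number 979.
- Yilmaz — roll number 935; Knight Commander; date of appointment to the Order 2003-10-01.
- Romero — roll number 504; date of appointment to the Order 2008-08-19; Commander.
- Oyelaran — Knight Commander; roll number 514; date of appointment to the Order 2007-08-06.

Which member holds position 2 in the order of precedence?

By grade within the Order: Johansson, Yilmaz, Ferreira and Oyelaran (Knight Commander); then Leclerc and Romero (Commander); then Szabo (Officer).
Among Johansson, Yilmaz, Ferreira and Oyelaran, by date of appointment to the Order (earlier first): Johansson, Yilmaz and Ferreira (2003-10-01) before Oyelaran (2007-08-06).
Among Johansson, Yilmaz and Ferreira, by roll number (lower first): Johansson (308) before Yilmaz (935) before Ferreira (979).
Leclerc and Romero both have date of appointment to the Order 2008-08-19, so the next rule applies.
Among Leclerc and Romero, by roll number (lower first): Leclerc (398) before Romero (504).
Order: Johansson, Yilmaz, Ferreira, Oyelaran, Leclerc, Romero, Szabo.

Yilmaz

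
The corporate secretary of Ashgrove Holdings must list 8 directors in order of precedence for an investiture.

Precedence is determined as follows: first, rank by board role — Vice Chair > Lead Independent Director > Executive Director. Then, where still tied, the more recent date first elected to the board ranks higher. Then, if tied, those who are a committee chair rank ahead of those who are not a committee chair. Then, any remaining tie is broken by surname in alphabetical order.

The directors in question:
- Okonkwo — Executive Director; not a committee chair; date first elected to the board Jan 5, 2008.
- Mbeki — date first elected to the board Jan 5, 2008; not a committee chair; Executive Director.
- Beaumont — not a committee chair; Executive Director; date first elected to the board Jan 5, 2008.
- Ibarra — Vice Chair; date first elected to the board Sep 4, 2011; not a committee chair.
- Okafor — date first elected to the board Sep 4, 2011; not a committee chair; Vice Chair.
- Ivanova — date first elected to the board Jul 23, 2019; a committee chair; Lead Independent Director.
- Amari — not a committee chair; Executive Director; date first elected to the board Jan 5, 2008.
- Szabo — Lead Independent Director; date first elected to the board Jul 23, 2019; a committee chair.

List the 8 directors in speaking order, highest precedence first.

Ibarra, Okafor, Ivanova, Szabo, Amari, Beaumont, Mbeki, Okonkwo

By board role: Ibarra and Okafor (Vice Chair); then Ivanova and Szabo (Lead Independent Director); then Amari, Beaumont, Mbeki and Okonkwo (Executive Director).
Ibarra and Okafor both have date first elected to the board Sep 4, 2011, so the next rule applies.
Ibarra and Okafor are each not a committee chair, so the next rule applies.
Among Ibarra and Okafor, alphabetically by surname: Ibarra before Okafor.
Ivanova and Szabo both have date first elected to the board Jul 23, 2019, so the next rule applies.
Ivanova and Szabo are each a committee chair, so the next rule applies.
Among Ivanova and Szabo, alphabetically by surname: Ivanova before Szabo.
Amari, Beaumont, Mbeki and Okonkwo all have date first elected to the board Jan 5, 2008, so the next rule applies.
Amari, Beaumont, Mbeki and Okonkwo are each not a committee chair, so the next rule applies.
Among Amari, Beaumont, Mbeki and Okonkwo, alphabetically by surname: Amari before Beaumont before Mbeki before Okonkwo.
Full order: Ibarra, Okafor, Ivanova, Szabo, Amari, Beaumont, Mbeki, Okonkwo.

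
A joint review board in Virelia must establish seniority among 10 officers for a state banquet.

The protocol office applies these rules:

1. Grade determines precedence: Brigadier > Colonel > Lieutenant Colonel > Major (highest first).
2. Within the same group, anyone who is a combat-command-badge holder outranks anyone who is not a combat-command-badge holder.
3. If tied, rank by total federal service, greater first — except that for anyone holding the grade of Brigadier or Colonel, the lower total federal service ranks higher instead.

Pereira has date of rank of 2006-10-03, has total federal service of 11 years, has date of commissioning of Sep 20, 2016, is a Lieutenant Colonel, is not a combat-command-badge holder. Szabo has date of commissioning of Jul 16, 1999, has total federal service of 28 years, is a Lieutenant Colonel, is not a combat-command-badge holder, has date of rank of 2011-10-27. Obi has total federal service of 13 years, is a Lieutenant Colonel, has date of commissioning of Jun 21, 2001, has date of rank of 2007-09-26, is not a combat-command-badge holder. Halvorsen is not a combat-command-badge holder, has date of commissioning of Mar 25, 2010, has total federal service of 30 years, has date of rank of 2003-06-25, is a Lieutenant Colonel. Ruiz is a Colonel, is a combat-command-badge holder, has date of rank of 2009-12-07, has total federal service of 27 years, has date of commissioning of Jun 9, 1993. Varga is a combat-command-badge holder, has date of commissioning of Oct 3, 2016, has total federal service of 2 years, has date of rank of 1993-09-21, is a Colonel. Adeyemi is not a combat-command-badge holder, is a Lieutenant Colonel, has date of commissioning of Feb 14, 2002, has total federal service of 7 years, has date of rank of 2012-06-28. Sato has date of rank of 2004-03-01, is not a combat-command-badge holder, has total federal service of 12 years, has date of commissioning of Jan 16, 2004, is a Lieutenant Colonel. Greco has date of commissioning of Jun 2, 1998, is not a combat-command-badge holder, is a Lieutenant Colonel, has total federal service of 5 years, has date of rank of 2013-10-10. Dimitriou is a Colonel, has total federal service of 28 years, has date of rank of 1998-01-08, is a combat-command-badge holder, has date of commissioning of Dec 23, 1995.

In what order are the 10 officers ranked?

Varga, Ruiz, Dimitriou, Halvorsen, Szabo, Obi, Sato, Pereira, Adeyemi, Greco

By grade: Varga, Ruiz and Dimitriou (Colonel); then Halvorsen, Szabo, Obi, Sato, Pereira, Adeyemi and Greco (Lieutenant Colonel).
Varga, Ruiz and Dimitriou are each a combat-command-badge holder, so the next rule applies.
Among Varga, Ruiz and Dimitriou, by total federal service (lower first) (reversed rule for this group): Varga (2 years) before Ruiz (27 years) before Dimitriou (28 years).
Halvorsen, Szabo, Obi, Sato, Pereira, Adeyemi and Greco are each not a combat-command-badge holder, so the next rule applies.
Among Halvorsen, Szabo, Obi, Sato, Pereira, Adeyemi and Greco, by total federal service (higher first): Halvorsen (30 years) before Szabo (28 years) before Obi (13 years) before Sato (12 years) before Pereira (11 years) before Adeyemi (7 years) before Greco (5 years).
Full order: Varga, Ruiz, Dimitriou, Halvorsen, Szabo, Obi, Sato, Pereira, Adeyemi, Greco.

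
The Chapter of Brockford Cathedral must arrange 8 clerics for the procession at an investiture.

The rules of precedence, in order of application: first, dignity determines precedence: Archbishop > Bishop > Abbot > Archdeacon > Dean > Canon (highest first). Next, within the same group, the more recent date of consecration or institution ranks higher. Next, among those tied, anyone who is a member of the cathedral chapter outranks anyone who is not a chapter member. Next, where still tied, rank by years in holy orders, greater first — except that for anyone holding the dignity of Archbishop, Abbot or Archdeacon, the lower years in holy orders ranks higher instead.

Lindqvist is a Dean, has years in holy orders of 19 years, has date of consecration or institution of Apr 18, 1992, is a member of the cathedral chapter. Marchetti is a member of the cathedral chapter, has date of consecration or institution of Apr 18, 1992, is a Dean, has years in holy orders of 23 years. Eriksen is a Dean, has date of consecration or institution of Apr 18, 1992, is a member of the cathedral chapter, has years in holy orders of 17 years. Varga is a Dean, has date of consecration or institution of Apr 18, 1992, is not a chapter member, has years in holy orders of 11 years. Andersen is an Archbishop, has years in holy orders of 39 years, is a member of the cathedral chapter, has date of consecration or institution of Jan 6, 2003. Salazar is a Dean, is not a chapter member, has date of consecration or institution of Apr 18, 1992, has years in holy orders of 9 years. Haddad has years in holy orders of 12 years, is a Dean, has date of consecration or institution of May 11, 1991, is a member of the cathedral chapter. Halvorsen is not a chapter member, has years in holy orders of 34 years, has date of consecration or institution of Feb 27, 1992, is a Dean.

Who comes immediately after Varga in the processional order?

Salazar

By dignity: Andersen (Archbishop); then Marchetti, Lindqvist, Eriksen, Varga, Salazar, Halvorsen and Haddad (Dean).
Among Marchetti, Lindqvist, Eriksen, Varga, Salazar, Halvorsen and Haddad, by date of consecration or institution (later first): Marchetti, Lindqvist, Eriksen, Varga and Salazar (Apr 18, 1992) before Halvorsen (Feb 27, 1992) before Haddad (May 11, 1991).
Among Marchetti, Lindqvist, Eriksen, Varga and Salazar, a member of the cathedral chapter before not a chapter member: Marchetti, Lindqvist and Eriksen (a member of the cathedral chapter) before Varga and Salazar (not a chapter member).
Among Marchetti, Lindqvist and Eriksen, by years in holy orders (higher first): Marchetti (23 years) before Lindqvist (19 years) before Eriksen (17 years).
Among Varga and Salazar, by years in holy orders (higher first): Varga (11 years) before Salazar (9 years).
Order: Andersen, Marchetti, Lindqvist, Eriksen, Varga, Salazar, Halvorsen, Haddad.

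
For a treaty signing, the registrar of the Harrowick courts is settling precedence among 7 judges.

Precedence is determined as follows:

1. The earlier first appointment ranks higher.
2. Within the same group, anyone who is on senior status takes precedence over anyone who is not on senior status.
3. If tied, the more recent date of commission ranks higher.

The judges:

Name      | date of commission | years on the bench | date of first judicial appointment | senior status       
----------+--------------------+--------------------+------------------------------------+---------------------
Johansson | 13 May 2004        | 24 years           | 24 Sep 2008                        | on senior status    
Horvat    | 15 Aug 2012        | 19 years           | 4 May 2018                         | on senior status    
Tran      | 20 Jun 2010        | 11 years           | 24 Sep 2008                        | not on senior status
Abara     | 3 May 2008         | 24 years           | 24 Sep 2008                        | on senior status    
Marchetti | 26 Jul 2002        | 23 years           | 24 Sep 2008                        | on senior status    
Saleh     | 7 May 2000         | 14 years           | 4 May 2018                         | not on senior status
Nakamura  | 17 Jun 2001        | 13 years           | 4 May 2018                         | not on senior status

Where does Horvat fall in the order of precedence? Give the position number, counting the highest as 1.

By date of first judicial appointment (earlier first): Abara, Johansson, Marchetti and Tran (each 24 Sep 2008); then Horvat, Nakamura and Saleh (each 4 May 2018).
Among Abara, Johansson, Marchetti and Tran, on senior status before not on senior status: Abara, Johansson and Marchetti (on senior status) before Tran (not on senior status).
Among Abara, Johansson and Marchetti, by date of commission (later first): Abara (3 May 2008) before Johansson (13 May 2004) before Marchetti (26 Jul 2002).
Among Horvat, Nakamura and Saleh, on senior status before not on senior status: Horvat (on senior status) before Nakamura and Saleh (not on senior status).
Among Nakamura and Saleh, by date of commission (later first): Nakamura (17 Jun 2001) before Saleh (7 May 2000).
Order: Abara, Johansson, Marchetti, Tran, Horvat, Nakamura, Saleh. So position 5.

5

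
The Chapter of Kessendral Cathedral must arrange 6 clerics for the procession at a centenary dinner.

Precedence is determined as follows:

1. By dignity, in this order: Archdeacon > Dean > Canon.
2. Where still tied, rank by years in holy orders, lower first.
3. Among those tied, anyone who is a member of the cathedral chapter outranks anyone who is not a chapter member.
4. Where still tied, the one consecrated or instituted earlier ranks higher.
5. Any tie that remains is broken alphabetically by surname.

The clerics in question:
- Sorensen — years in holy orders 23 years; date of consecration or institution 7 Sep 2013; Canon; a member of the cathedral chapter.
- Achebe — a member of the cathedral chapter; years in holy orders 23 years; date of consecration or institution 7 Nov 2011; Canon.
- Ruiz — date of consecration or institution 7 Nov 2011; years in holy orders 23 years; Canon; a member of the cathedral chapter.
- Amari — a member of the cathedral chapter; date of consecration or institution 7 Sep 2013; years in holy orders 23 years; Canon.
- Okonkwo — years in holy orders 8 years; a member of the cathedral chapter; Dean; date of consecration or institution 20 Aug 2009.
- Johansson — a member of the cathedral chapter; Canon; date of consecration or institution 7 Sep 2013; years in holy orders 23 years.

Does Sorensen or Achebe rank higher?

Achebe

By dignity: Okonkwo (Dean); then Achebe, Ruiz, Amari, Johansson and Sorensen (Canon).
Achebe, Ruiz, Amari, Johansson and Sorensen all have years in holy orders 23 years, so the next rule applies.
Achebe, Ruiz, Amari, Johansson and Sorensen are each a member of the cathedral chapter, so the next rule applies.
Among Achebe, Ruiz, Amari, Johansson and Sorensen, by date of consecration or institution (earlier first): Achebe and Ruiz (7 Nov 2011) before Amari, Johansson and Sorensen (7 Sep 2013).
Among Achebe and Ruiz, alphabetically by surname: Achebe before Ruiz.
Among Amari, Johansson and Sorensen, alphabetically by surname: Amari before Johansson before Sorensen.
So Achebe takes precedence.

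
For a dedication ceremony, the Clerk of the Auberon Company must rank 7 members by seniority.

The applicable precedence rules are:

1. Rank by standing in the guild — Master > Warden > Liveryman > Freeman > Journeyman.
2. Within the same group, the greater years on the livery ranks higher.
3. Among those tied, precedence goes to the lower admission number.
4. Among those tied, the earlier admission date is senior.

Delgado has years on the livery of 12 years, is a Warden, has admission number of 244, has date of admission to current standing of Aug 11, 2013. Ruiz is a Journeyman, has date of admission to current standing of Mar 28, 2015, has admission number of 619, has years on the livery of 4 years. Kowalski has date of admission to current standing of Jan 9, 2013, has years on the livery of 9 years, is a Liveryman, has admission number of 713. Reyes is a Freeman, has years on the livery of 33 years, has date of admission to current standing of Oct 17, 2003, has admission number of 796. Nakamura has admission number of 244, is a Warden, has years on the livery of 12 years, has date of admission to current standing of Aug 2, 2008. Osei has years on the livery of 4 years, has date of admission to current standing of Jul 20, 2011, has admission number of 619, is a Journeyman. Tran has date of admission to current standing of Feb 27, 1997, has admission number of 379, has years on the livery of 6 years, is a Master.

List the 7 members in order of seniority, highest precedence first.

By standing in the guild: Tran (Master); then Nakamura and Delgado (Warden); then Kowalski (Liveryman); then Reyes (Freeman); then Osei and Ruiz (Journeyman).
Nakamura and Delgado both have years on the livery 12 years, so the next rule applies.
Nakamura and Delgado both have admission number 244, so the next rule applies.
Among Nakamura and Delgado, by date of admission to current standing (earlier first): Nakamura (Aug 2, 2008) before Delgado (Aug 11, 2013).
Osei and Ruiz both have years on the livery 4 years, so the next rule applies.
Osei and Ruiz both have admission number 619, so the next rule applies.
Among Osei and Ruiz, by date of admission to current standing (earlier first): Osei (Jul 20, 2011) before Ruiz (Mar 28, 2015).
Full order: Tran, Nakamura, Delgado, Kowalski, Reyes, Osei, Ruiz.

Tran, Nakamura, Delgado, Kowalski, Reyes, Osei, Ruiz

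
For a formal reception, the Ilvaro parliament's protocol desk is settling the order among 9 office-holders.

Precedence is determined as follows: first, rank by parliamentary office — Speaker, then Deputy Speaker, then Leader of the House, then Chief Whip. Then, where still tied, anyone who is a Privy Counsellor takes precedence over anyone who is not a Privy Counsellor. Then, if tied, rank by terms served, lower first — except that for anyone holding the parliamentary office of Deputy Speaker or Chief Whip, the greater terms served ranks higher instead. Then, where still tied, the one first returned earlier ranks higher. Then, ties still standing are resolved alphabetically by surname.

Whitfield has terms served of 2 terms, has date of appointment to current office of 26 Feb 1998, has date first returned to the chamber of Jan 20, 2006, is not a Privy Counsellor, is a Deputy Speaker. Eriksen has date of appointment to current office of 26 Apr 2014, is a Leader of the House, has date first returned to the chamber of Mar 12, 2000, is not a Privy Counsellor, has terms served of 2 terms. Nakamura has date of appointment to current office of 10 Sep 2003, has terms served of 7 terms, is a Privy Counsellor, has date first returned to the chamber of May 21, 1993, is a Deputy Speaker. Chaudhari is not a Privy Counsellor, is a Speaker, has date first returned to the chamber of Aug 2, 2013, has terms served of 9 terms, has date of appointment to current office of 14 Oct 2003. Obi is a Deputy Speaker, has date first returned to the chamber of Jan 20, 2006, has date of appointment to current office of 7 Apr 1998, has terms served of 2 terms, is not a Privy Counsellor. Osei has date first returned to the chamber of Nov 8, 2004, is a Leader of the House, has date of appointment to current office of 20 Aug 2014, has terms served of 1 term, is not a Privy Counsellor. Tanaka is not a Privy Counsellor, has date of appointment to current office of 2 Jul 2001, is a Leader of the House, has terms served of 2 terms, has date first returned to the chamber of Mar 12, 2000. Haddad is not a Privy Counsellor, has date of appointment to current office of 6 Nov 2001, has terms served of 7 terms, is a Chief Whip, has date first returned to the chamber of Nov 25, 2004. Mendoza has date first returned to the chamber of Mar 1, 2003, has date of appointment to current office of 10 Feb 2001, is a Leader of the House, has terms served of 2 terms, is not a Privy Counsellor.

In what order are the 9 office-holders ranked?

Chaudhari, Nakamura, Obi, Whitfield, Osei, Eriksen, Tanaka, Mendoza, Haddad

By parliamentary office: Chaudhari (Speaker); then Nakamura, Obi and Whitfield (Deputy Speaker); then Osei, Eriksen, Tanaka and Mendoza (Leader of the House); then Haddad (Chief Whip).
Among Nakamura, Obi and Whitfield, a Privy Counsellor before not a Privy Counsellor: Nakamura (a Privy Counsellor) before Obi and Whitfield (not a Privy Counsellor).
Obi and Whitfield both have terms served 2 terms, so the next rule applies.
Obi and Whitfield both have date first returned to the chamber Jan 20, 2006, so the next rule applies.
Among Obi and Whitfield, alphabetically by surname: Obi before Whitfield.
Osei, Eriksen, Tanaka and Mendoza are each not a Privy Counsellor, so the next rule applies.
Among Osei, Eriksen, Tanaka and Mendoza, by terms served (lower first): Osei (1 term) before Eriksen, Tanaka and Mendoza (2 terms).
Among Eriksen, Tanaka and Mendoza, by date first returned to the chamber (earlier first): Eriksen and Tanaka (Mar 12, 2000) before Mendoza (Mar 1, 2003).
Among Eriksen and Tanaka, alphabetically by surname: Eriksen before Tanaka.
Full order: Chaudhari, Nakamura, Obi, Whitfield, Osei, Eriksen, Tanaka, Mendoza, Haddad.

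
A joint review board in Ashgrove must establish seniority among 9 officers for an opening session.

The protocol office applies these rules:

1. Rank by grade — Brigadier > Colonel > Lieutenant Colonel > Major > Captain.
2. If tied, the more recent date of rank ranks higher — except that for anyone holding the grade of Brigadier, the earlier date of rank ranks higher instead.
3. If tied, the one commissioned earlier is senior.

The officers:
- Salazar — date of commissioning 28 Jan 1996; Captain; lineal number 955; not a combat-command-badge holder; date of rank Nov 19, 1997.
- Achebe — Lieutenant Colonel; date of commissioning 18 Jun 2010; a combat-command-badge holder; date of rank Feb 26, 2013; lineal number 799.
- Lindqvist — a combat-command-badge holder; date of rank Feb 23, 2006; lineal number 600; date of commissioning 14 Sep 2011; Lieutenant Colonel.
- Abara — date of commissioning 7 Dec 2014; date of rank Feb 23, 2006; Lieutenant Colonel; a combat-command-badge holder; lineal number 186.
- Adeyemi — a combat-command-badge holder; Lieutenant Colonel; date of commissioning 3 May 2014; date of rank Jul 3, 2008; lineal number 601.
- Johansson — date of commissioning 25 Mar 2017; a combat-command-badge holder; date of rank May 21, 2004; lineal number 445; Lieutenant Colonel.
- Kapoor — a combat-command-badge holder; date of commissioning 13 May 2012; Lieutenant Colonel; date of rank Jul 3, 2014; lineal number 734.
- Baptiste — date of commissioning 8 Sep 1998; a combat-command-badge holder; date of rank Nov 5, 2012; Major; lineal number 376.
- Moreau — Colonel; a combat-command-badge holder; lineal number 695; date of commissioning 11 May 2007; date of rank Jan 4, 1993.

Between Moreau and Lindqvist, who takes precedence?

Moreau

By grade: Moreau (Colonel); then Kapoor, Achebe, Adeyemi, Lindqvist, Abara and Johansson (Lieutenant Colonel); then Baptiste (Major); then Salazar (Captain).
Among Kapoor, Achebe, Adeyemi, Lindqvist, Abara and Johansson, by date of rank (later first): Kapoor (Jul 3, 2014) before Achebe (Feb 26, 2013) before Adeyemi (Jul 3, 2008) before Lindqvist and Abara (Feb 23, 2006) before Johansson (May 21, 2004).
Among Lindqvist and Abara, by date of commissioning (earlier first): Lindqvist (14 Sep 2011) before Abara (7 Dec 2014).
So Moreau takes precedence.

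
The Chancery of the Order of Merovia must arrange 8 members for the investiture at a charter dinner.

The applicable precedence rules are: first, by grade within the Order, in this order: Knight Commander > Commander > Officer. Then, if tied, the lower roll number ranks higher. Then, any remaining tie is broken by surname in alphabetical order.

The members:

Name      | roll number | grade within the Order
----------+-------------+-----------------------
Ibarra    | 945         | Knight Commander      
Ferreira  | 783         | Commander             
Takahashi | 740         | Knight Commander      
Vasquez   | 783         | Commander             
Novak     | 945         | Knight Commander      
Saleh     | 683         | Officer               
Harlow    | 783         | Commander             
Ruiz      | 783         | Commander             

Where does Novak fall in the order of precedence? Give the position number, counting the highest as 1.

3

By grade within the Order: Takahashi, Ibarra and Novak (Knight Commander); then Ferreira, Harlow, Ruiz and Vasquez (Commander); then Saleh (Officer).
Among Takahashi, Ibarra and Novak, by roll number (lower first): Takahashi (740) before Ibarra and Novak (945).
Among Ibarra and Novak, alphabetically by surname: Ibarra before Novak.
Ferreira, Harlow, Ruiz and Vasquez all have roll number 783, so the next rule applies.
Among Ferreira, Harlow, Ruiz and Vasquez, alphabetically by surname: Ferreira before Harlow before Ruiz before Vasquez.
Order: Takahashi, Ibarra, Novak, Ferreira, Harlow, Ruiz, Vasquez, Saleh. So position 3.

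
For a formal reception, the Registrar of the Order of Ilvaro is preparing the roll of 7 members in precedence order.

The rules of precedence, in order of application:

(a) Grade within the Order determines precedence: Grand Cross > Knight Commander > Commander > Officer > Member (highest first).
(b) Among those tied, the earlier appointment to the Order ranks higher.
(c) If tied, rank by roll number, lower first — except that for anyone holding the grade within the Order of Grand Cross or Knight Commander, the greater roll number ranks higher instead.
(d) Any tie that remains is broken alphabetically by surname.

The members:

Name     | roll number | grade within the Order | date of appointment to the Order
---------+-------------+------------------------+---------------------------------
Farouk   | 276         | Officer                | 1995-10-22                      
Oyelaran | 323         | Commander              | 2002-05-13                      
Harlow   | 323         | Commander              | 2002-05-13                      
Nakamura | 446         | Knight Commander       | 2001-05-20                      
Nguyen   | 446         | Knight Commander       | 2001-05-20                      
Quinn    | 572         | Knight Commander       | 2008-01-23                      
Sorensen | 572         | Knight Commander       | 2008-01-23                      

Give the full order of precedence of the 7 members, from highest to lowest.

By grade within the Order: Nakamura, Nguyen, Quinn and Sorensen (Knight Commander); then Harlow and Oyelaran (Commander); then Farouk (Officer).
Among Nakamura, Nguyen, Quinn and Sorensen, by date of appointment to the Order (earlier first): Nakamura and Nguyen (2001-05-20) before Quinn and Sorensen (2008-01-23).
Nakamura and Nguyen both have roll number 446, so the next rule applies.
Among Nakamura and Nguyen, alphabetically by surname: Nakamura before Nguyen.
Quinn and Sorensen both have roll number 572, so the next rule applies.
Among Quinn and Sorensen, alphabetically by surname: Quinn before Sorensen.
Harlow and Oyelaran both have date of appointment to the Order 2002-05-13, so the next rule applies.
Harlow and Oyelaran both have roll number 323, so the next rule applies.
Among Harlow and Oyelaran, alphabetically by surname: Harlow before Oyelaran.
Full order: Nakamura, Nguyen, Quinn, Sorensen, Harlow, Oyelaran, Farouk.

Nakamura, Nguyen, Quinn, Sorensen, Harlow, Oyelaran, Farouk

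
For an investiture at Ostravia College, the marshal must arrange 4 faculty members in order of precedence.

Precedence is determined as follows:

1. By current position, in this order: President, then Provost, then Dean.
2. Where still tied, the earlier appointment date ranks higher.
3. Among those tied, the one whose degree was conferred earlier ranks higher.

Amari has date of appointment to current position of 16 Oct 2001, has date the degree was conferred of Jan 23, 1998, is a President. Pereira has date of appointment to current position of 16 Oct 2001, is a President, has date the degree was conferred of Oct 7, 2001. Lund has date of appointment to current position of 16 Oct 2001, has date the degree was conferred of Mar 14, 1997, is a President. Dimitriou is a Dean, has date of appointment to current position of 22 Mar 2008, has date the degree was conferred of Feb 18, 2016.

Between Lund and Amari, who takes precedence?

By current position: Lund, Amari and Pereira (President); then Dimitriou (Dean).
Lund, Amari and Pereira all have date of appointment to current position 16 Oct 2001, so the next rule applies.
Among Lund, Amari and Pereira, by date the degree was conferred (earlier first): Lund (Mar 14, 1997) before Amari (Jan 23, 1998) before Pereira (Oct 7, 2001).
So Lund takes precedence.

Lund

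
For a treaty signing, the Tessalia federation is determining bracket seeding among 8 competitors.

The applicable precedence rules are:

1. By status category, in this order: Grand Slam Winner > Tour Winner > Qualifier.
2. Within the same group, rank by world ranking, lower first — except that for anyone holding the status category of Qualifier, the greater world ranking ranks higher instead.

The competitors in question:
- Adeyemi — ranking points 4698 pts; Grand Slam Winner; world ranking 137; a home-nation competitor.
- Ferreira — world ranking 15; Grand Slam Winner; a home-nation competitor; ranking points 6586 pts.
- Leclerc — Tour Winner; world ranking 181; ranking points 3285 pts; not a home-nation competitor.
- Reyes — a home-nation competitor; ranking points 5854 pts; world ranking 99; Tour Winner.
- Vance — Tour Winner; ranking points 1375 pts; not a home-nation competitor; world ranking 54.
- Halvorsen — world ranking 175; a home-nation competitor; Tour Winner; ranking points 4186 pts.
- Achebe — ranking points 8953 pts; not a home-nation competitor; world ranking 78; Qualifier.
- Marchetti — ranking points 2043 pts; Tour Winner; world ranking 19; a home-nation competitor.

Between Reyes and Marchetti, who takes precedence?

By status category: Ferreira and Adeyemi (Grand Slam Winner); then Marchetti, Vance, Reyes, Halvorsen and Leclerc (Tour Winner); then Achebe (Qualifier).
Among Ferreira and Adeyemi, by world ranking (lower first): Ferreira (15) before Adeyemi (137).
Among Marchetti, Vance, Reyes, Halvorsen and Leclerc, by world ranking (lower first): Marchetti (19) before Vance (54) before Reyes (99) before Halvorsen (175) before Leclerc (181).
So Marchetti takes precedence.

Marchetti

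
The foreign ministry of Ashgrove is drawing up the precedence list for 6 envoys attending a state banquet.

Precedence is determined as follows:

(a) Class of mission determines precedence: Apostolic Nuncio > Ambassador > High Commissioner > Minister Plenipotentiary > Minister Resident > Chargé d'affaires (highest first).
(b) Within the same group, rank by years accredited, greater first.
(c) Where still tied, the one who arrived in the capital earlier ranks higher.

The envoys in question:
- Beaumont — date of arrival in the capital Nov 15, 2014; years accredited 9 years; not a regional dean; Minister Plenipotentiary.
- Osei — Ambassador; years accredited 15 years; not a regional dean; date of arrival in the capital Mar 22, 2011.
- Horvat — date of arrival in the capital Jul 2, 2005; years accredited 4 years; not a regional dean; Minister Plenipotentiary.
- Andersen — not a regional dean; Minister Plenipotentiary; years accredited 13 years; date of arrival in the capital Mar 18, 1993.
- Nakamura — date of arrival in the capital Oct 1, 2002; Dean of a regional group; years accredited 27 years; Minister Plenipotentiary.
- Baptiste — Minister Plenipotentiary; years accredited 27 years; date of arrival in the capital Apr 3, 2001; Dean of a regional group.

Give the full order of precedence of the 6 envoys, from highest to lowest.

Osei, Baptiste, Nakamura, Andersen, Beaumont, Horvat

By class of mission: Osei (Ambassador); then Baptiste, Nakamura, Andersen, Beaumont and Horvat (Minister Plenipotentiary).
Among Baptiste, Nakamura, Andersen, Beaumont and Horvat, by years accredited (higher first): Baptiste and Nakamura (27 years) before Andersen (13 years) before Beaumont (9 years) before Horvat (4 years).
Among Baptiste and Nakamura, by date of arrival in the capital (earlier first): Baptiste (Apr 3, 2001) before Nakamura (Oct 1, 2002).
Full order: Osei, Baptiste, Nakamura, Andersen, Beaumont, Horvat.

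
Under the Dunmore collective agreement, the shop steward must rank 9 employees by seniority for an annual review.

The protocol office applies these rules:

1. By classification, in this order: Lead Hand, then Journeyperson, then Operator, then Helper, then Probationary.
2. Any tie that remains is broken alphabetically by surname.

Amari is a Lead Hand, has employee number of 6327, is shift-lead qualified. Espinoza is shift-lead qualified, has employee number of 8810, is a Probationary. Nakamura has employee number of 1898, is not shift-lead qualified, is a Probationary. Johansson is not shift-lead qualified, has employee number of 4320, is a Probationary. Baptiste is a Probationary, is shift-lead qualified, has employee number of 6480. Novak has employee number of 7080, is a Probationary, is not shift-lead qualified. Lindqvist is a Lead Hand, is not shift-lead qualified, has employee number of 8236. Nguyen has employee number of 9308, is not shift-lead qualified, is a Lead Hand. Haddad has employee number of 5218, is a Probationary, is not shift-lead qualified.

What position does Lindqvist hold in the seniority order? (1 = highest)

By classification: Amari, Lindqvist and Nguyen (Lead Hand); then Baptiste, Espinoza, Haddad, Johansson, Nakamura and Novak (Probationary).
Among Amari, Lindqvist and Nguyen, alphabetically by surname: Amari before Lindqvist before Nguyen.
Among Baptiste, Espinoza, Haddad, Johansson, Nakamura and Novak, alphabetically by surname: Baptiste before Espinoza before Haddad before Johansson before Nakamura before Novak.
Order: Amari, Lindqvist, Nguyen, Baptiste, Espinoza, Haddad, Johansson, Nakamura, Novak. So position 2.

2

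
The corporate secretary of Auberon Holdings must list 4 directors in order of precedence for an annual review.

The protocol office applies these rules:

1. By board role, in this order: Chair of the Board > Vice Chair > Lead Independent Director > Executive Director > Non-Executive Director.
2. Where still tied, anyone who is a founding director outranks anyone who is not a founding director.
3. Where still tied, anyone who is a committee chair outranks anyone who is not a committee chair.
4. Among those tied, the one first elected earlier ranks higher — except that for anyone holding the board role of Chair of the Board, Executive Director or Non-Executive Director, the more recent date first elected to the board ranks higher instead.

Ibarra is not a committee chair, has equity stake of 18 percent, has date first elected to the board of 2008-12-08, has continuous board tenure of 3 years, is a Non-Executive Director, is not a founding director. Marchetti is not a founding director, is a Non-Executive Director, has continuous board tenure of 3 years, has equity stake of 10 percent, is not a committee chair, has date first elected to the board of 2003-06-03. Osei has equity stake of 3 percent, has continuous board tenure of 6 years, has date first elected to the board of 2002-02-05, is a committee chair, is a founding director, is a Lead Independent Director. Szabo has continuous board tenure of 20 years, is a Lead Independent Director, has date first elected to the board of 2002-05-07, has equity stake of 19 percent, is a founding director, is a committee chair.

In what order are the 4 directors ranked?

Osei, Szabo, Ibarra, Marchetti

By board role: Osei and Szabo (Lead Independent Director); then Ibarra and Marchetti (Non-Executive Director).
Osei and Szabo are each a founding director, so the next rule applies.
Osei and Szabo are each a committee chair, so the next rule applies.
Among Osei and Szabo, by date first elected to the board (earlier first): Osei (2002-02-05) before Szabo (2002-05-07).
Ibarra and Marchetti are each not a founding director, so the next rule applies.
Ibarra and Marchetti are each not a committee chair, so the next rule applies.
Among Ibarra and Marchetti, by date first elected to the board (later first) (reversed rule for this group): Ibarra (2008-12-08) before Marchetti (2003-06-03).
Full order: Osei, Szabo, Ibarra, Marchetti.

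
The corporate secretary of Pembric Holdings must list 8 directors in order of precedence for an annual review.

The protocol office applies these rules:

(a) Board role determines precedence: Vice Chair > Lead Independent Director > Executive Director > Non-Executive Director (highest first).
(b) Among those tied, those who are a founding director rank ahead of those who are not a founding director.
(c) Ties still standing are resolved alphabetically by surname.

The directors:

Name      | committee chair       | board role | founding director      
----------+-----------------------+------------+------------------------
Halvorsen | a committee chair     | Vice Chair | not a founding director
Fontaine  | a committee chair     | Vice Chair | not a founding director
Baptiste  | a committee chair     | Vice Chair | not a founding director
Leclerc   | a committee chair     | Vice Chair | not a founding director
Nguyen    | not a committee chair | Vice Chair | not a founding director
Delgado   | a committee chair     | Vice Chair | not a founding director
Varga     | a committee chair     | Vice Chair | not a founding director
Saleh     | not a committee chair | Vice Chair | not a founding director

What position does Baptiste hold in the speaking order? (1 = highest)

By board role: Baptiste, Delgado, Fontaine, Halvorsen, Leclerc, Nguyen, Saleh and Varga (Vice Chair).
Baptiste, Delgado, Fontaine, Halvorsen, Leclerc, Nguyen, Saleh and Varga are each not a founding director, so the next rule applies.
Among Baptiste, Delgado, Fontaine, Halvorsen, Leclerc, Nguyen, Saleh and Varga, alphabetically by surname: Baptiste before Delgado before Fontaine before Halvorsen before Leclerc before Nguyen before Saleh before Varga.
Order: Baptiste, Delgado, Fontaine, Halvorsen, Leclerc, Nguyen, Saleh, Varga. So position 1.

1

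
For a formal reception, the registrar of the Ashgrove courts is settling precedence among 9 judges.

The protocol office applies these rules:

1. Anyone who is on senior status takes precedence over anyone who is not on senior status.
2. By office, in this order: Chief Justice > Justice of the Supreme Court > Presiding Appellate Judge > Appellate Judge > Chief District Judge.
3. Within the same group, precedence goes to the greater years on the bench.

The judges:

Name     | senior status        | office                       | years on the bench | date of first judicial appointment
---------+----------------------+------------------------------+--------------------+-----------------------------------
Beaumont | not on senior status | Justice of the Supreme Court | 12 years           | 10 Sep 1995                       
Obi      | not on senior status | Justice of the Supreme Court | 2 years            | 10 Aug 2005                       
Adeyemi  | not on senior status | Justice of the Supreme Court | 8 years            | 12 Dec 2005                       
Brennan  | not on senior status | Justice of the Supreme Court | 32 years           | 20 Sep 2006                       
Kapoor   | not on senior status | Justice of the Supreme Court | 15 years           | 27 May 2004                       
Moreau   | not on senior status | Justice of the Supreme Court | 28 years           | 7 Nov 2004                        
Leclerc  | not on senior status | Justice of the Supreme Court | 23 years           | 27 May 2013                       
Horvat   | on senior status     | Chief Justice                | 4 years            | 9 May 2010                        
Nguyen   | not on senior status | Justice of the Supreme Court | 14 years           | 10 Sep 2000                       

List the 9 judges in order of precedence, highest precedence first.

By the first rule: Horvat (on senior status); then Brennan, Moreau, Leclerc, Kapoor, Nguyen, Beaumont, Adeyemi and Obi (each not on senior status).
Brennan, Moreau, Leclerc, Kapoor, Nguyen, Beaumont, Adeyemi and Obi are each Justice of the Supreme Court, so the next rule applies.
Among Brennan, Moreau, Leclerc, Kapoor, Nguyen, Beaumont, Adeyemi and Obi, by years on the bench (higher first): Brennan (32 years) before Moreau (28 years) before Leclerc (23 years) before Kapoor (15 years) before Nguyen (14 years) before Beaumont (12 years) before Adeyemi (8 years) before Obi (2 years).
Full order: Horvat, Brennan, Moreau, Leclerc, Kapoor, Nguyen, Beaumont, Adeyemi, Obi.

Horvat, Brennan, Moreau, Leclerc, Kapoor, Nguyen, Beaumont, Adeyemi, Obi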